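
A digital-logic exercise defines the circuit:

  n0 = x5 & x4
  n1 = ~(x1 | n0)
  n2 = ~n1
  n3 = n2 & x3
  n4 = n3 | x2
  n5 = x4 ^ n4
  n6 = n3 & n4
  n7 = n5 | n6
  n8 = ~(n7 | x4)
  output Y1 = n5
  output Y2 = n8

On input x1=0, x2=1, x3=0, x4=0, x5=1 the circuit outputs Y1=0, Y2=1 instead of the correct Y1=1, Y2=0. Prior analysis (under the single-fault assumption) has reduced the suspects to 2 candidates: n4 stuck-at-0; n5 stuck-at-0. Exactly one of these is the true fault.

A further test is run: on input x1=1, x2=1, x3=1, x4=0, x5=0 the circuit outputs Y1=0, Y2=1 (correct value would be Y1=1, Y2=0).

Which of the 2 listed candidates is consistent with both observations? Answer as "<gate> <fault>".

Evaluate each candidate on input x1=1, x2=1, x3=1, x4=0, x5=0:
  n4 stuck-at-0: n0=0, n1=0, n2=1, n3=1, n4=0 [stuck-at-0], n5=0, n6=0, n7=0, n8=1 → Y1=0, Y2=1 — matches
  n5 stuck-at-0: n0=0, n1=0, n2=1, n3=1, n4=1, n5=0 [stuck-at-0], n6=1, n7=1, n8=0 → Y1=0, Y2=0 — eliminated
Only n4 stuck-at-0 reproduces the observed Y1=0, Y2=1.

n4 stuck-at-0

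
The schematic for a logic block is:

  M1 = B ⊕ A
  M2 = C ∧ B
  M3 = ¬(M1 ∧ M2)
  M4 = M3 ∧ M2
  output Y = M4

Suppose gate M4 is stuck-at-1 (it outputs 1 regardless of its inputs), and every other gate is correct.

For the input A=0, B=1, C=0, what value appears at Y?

Propagate with M4 forced: M1=1, M2=0, M3=1, M4=1 [stuck-at-1].
So Y = 1. (Without the fault it would be 0.)

1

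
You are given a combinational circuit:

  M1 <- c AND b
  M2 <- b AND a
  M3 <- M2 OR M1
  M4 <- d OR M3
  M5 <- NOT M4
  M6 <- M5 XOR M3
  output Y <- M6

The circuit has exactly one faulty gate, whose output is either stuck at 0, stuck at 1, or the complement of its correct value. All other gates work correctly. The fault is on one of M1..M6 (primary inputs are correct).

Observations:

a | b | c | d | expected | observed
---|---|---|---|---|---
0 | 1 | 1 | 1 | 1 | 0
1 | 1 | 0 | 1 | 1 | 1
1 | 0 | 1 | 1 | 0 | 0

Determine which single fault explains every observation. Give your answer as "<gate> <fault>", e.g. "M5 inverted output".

Fault-free values for test 1 (a=0, b=1, c=1, d=1): M1=1, M2=0, M3=1, M4=1, M5=0, M6=1, giving Y=1. Observed 0.
Test 1: faults giving observed 0 are {M1 stuck-at-0, M1 inverted output, M3 stuck-at-0, M3 inverted output, M4 stuck-at-0, M4 inverted output, M5 stuck-at-1, M5 inverted output, M6 stuck-at-0, M6 inverted output}.
Test 2 (a=1, b=1, c=0, d=1): fault-free M1=0, M2=1, M3=1, M4=1, M5=0, M6=1 → 1; observed 1. Eliminates M3 stuck-at-0, M3 inverted output, M4 stuck-at-0, M4 inverted output, M5 stuck-at-1, M5 inverted output, M6 stuck-at-0, M6 inverted output.
Test 3 (a=1, b=0, c=1, d=1): fault-free M1=0, M2=0, M3=0, M4=1, M5=0, M6=0 → 0; observed 0. Eliminates M1 inverted output.
Only M1 stuck-at-0 is consistent with every test.

M1 stuck-at-0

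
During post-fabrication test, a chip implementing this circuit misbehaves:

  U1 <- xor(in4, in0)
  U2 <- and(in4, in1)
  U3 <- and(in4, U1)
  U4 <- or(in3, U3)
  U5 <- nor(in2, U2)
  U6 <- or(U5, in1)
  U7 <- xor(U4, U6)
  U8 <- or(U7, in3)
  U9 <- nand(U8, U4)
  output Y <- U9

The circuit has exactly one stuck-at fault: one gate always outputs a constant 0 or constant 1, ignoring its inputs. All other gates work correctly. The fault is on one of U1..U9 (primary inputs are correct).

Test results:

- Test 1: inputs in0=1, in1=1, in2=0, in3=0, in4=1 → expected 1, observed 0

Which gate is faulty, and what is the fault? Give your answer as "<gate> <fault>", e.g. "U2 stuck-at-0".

U9 stuck-at-0

Fault-free values for test 1 (in0=1, in1=1, in2=0, in3=0, in4=1): U1=0, U2=1, U3=0, U4=0, U5=0, U6=1, U7=1, U8=1, U9=1, giving Y=1. Observed 0.
Test 1: faults giving observed 0 are {U9 stuck-at-0}.
Only U9 stuck-at-0 is consistent with every test.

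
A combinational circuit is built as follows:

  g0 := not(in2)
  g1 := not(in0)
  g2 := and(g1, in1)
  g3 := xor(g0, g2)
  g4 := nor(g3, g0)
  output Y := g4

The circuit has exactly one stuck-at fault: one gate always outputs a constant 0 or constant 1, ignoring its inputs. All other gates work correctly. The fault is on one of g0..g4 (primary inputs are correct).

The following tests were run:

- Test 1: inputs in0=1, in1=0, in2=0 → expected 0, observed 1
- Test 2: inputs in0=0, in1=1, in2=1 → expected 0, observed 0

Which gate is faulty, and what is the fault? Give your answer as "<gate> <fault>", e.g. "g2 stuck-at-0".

Fault-free values for test 1 (in0=1, in1=0, in2=0): g0=1, g1=0, g2=0, g3=1, g4=0, giving Y=0. Observed 1.
Test 1: faults giving observed 1 are {g0 stuck-at-0, g4 stuck-at-1}.
Test 2 (in0=0, in1=1, in2=1): fault-free g0=0, g1=1, g2=1, g3=1, g4=0 → 0; observed 0. Eliminates g4 stuck-at-1.
Only g0 stuck-at-0 is consistent with every test.

g0 stuck-at-0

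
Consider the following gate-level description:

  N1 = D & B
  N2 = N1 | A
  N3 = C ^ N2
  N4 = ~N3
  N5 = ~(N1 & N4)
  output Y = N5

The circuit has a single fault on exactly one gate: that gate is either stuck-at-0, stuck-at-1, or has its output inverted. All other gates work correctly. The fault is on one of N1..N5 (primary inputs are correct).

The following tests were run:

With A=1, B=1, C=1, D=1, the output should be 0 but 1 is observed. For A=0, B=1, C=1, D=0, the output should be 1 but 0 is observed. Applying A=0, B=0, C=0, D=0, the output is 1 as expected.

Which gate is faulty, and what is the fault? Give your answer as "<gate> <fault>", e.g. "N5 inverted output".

N1 inverted output

Fault-free values for test 1 (A=1, B=1, C=1, D=1): N1=1, N2=1, N3=0, N4=1, N5=0, giving Y=0. Observed 1.
Test 1: faults giving observed 1 are {N1 stuck-at-0, N1 inverted output, N2 stuck-at-0, N2 inverted output, N3 stuck-at-1, N3 inverted output, N4 stuck-at-0, N4 inverted output, N5 stuck-at-1, N5 inverted output}.
Test 2 (A=0, B=1, C=1, D=0): fault-free N1=0, N2=0, N3=1, N4=0, N5=1 → 1; observed 0. Eliminates N1 stuck-at-0, N2 stuck-at-0, N2 inverted output, N3 stuck-at-1, N3 inverted output, N4 stuck-at-0, N4 inverted output, N5 stuck-at-1.
Test 3 (A=0, B=0, C=0, D=0): fault-free N1=0, N2=0, N3=0, N4=1, N5=1 → 1; observed 1. Eliminates N5 inverted output.
Only N1 inverted output is consistent with every test.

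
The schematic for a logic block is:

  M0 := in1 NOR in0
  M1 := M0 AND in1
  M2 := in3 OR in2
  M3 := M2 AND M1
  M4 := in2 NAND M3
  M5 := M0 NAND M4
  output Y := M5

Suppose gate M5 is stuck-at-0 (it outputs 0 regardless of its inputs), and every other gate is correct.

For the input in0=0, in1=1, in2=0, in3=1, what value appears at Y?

Propagate with M5 forced: M0=0, M1=0, M2=1, M3=0, M4=1, M5=0 [stuck-at-0].
So Y = 0. (Without the fault it would be 1.)

0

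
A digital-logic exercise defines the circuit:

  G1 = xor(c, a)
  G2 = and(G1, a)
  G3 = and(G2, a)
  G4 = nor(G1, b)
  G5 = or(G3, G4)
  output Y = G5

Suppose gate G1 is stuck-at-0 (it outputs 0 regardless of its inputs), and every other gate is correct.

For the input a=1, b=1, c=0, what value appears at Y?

0

Propagate with G1 forced: G1=0 [stuck-at-0], G2=0, G3=0, G4=0, G5=0.
So Y = 0. (Without the fault it would be 1.)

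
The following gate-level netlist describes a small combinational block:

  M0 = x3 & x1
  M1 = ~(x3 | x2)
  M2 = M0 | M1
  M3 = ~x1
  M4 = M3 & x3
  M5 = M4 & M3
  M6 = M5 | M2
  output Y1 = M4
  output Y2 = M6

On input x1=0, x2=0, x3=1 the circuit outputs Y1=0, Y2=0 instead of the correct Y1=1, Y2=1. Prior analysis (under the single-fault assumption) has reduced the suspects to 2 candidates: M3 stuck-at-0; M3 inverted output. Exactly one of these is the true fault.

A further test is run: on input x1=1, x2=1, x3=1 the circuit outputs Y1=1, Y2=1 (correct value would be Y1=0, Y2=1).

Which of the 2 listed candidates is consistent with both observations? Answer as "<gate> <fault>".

M3 inverted output

Evaluate each candidate on input x1=1, x2=1, x3=1:
  M3 stuck-at-0: M0=1, M1=0, M2=1, M3=0 [stuck-at-0], M4=0, M5=0, M6=1 → Y1=0, Y2=1 — eliminated
  M3 inverted output: M0=1, M1=0, M2=1, M3=1 [inverted output], M4=1, M5=1, M6=1 → Y1=1, Y2=1 — matches
Only M3 inverted output reproduces the observed Y1=1, Y2=1.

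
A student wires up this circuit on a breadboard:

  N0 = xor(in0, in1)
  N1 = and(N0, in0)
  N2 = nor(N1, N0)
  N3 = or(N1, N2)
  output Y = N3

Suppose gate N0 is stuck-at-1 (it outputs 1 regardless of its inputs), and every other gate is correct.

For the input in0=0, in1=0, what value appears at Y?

Propagate with N0 forced: N0=1 [stuck-at-1], N1=0, N2=0, N3=0.
So Y = 0. (Without the fault it would be 1.)

0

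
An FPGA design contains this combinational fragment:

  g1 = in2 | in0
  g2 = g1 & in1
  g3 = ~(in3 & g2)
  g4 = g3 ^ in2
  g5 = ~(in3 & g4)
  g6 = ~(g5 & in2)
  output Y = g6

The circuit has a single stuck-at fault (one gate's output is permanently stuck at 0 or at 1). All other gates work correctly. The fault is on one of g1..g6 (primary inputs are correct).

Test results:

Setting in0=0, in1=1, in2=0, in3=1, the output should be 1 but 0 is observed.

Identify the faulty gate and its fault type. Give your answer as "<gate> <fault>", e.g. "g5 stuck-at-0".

g6 stuck-at-0

Fault-free values for test 1 (in0=0, in1=1, in2=0, in3=1): g1=0, g2=0, g3=1, g4=1, g5=0, g6=1, giving Y=1. Observed 0.
Test 1: faults giving observed 0 are {g6 stuck-at-0}.
Only g6 stuck-at-0 is consistent with every test.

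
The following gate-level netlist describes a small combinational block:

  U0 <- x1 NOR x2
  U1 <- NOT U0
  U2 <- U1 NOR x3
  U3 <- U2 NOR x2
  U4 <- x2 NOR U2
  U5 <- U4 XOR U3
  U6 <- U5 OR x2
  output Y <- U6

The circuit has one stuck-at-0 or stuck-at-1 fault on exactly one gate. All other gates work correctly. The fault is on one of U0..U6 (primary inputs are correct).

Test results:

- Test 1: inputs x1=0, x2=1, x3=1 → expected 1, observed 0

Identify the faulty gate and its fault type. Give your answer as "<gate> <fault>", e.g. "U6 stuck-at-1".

Fault-free values for test 1 (x1=0, x2=1, x3=1): U0=0, U1=1, U2=0, U3=0, U4=0, U5=0, U6=1, giving Y=1. Observed 0.
Test 1: faults giving observed 0 are {U6 stuck-at-0}.
Only U6 stuck-at-0 is consistent with every test.

U6 stuck-at-0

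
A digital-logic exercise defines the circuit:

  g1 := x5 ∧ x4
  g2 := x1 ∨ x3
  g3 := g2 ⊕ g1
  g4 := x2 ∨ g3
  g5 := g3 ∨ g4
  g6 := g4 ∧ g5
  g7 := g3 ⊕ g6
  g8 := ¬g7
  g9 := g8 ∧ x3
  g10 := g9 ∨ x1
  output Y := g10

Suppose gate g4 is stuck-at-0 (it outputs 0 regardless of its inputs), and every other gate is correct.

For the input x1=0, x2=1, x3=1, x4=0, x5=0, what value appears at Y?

0

Propagate with g4 forced: g1=0, g2=1, g3=1, g4=0 [stuck-at-0], g5=1, g6=0, g7=1, g8=0, g9=0, g10=0.
So Y = 0. (Without the fault it would be 1.)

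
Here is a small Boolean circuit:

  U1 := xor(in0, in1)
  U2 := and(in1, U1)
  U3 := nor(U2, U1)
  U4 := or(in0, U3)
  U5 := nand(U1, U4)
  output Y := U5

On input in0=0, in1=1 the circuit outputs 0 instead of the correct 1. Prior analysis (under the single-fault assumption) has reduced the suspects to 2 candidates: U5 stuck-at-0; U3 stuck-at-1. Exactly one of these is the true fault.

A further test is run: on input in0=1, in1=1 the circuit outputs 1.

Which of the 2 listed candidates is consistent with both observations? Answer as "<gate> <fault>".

U3 stuck-at-1

Evaluate each candidate on input in0=1, in1=1:
  U5 stuck-at-0: U1=0, U2=0, U3=1, U4=1, U5=0 [stuck-at-0] → 0 — eliminated
  U3 stuck-at-1: U1=0, U2=0, U3=1 [stuck-at-1], U4=1, U5=1 → 1 — matches
Only U3 stuck-at-1 reproduces the observed 1.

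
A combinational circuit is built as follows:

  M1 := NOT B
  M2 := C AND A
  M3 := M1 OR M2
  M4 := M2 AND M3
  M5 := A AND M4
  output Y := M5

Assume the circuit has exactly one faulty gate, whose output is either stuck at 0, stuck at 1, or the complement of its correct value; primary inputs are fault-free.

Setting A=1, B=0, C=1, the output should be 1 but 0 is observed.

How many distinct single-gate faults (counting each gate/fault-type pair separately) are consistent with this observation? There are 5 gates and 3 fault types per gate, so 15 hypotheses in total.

Fault-free: M1=1, M2=1, M3=1, M4=1, M5=1 → 1. Observed 0.
  M1: none of the 3 fault types match ✗
  M2: stuck-at-0, inverted output ✓; others ✗
  M3: stuck-at-0, inverted output ✓; others ✗
  M4: stuck-at-0, inverted output ✓; others ✗
  M5: stuck-at-0, inverted output ✓; others ✗
Consistent faults: {M2 stuck-at-0, M2 inverted output, M3 stuck-at-0, M3 inverted output, M4 stuck-at-0, M4 inverted output, M5 stuck-at-0, M5 inverted output} — 8 in all.

8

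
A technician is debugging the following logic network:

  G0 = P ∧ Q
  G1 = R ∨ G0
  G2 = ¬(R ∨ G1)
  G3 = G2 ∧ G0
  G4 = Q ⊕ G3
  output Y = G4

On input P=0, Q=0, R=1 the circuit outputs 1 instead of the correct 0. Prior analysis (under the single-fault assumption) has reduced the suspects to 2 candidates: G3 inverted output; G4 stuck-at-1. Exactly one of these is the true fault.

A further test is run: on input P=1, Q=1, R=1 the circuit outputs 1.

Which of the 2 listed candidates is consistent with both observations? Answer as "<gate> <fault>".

G4 stuck-at-1

Evaluate each candidate on input P=1, Q=1, R=1:
  G3 inverted output: G0=1, G1=1, G2=0, G3=1 [inverted output], G4=0 → 0 — eliminated
  G4 stuck-at-1: G0=1, G1=1, G2=0, G3=0, G4=1 [stuck-at-1] → 1 — matches
Only G4 stuck-at-1 reproduces the observed 1.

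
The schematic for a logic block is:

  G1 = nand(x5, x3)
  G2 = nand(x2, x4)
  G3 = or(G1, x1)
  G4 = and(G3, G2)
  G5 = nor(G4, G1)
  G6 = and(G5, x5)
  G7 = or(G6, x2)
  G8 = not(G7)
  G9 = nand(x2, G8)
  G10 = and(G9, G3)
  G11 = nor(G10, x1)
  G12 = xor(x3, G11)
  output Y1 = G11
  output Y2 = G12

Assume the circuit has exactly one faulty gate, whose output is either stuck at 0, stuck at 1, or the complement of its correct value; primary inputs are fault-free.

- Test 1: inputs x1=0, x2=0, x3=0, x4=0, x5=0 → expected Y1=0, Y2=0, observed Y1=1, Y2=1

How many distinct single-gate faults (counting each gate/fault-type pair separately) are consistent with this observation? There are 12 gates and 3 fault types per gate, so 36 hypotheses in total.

10

Fault-free: G1=1, G2=1, G3=1, G4=1, G5=0, G6=0, G7=0, G8=1, G9=1, G10=1, G11=0, G12=0 → Y1=0, Y2=0. Observed Y1=1, Y2=1.
  G1: stuck-at-0, inverted output ✓; others ✗
  G2: none of the 3 fault types match ✗
  G3: stuck-at-0, inverted output ✓; others ✗
  G4: none of the 3 fault types match ✗
  G5: none of the 3 fault types match ✗
  G6: none of the 3 fault types match ✗
  G7: none of the 3 fault types match ✗
  G8: none of the 3 fault types match ✗
  G9: stuck-at-0, inverted output ✓; others ✗
  G10: stuck-at-0, inverted output ✓; others ✗
  G11: stuck-at-1, inverted output ✓; others ✗
  G12: none of the 3 fault types match ✗
Consistent faults: {G1 stuck-at-0, G1 inverted output, G3 stuck-at-0, G3 inverted output, G9 stuck-at-0, G9 inverted output, G10 stuck-at-0, G10 inverted output, G11 stuck-at-1, G11 inverted output} — 10 in all.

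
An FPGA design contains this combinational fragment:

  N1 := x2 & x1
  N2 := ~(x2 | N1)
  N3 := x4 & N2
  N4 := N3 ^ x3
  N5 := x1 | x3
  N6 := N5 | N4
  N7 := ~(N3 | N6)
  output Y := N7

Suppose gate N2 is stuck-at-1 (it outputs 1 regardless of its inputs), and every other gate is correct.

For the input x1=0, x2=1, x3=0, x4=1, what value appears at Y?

Propagate with N2 forced: N1=0, N2=1 [stuck-at-1], N3=1, N4=1, N5=0, N6=1, N7=0.
So Y = 0. (Without the fault it would be 1.)

0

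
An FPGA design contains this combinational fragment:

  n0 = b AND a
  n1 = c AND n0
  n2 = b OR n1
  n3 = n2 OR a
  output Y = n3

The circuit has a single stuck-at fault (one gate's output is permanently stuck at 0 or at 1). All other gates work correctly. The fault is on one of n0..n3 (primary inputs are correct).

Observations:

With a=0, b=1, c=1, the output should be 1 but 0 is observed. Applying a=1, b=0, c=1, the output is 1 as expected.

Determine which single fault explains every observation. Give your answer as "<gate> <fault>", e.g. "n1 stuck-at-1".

Fault-free values for test 1 (a=0, b=1, c=1): n0=0, n1=0, n2=1, n3=1, giving Y=1. Observed 0.
Test 1: faults giving observed 0 are {n2 stuck-at-0, n3 stuck-at-0}.
Test 2 (a=1, b=0, c=1): fault-free n0=0, n1=0, n2=0, n3=1 → 1; observed 1. Eliminates n3 stuck-at-0.
Only n2 stuck-at-0 is consistent with every test.

n2 stuck-at-0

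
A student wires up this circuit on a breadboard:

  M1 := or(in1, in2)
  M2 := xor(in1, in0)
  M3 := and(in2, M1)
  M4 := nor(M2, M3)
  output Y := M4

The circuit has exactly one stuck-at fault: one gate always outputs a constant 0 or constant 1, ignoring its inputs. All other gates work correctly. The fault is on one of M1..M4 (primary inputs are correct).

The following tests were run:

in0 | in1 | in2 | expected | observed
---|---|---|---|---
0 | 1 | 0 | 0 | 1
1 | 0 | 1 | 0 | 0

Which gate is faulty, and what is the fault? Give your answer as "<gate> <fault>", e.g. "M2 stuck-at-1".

M2 stuck-at-0

Fault-free values for test 1 (in0=0, in1=1, in2=0): M1=1, M2=1, M3=0, M4=0, giving Y=0. Observed 1.
Test 1: faults giving observed 1 are {M2 stuck-at-0, M4 stuck-at-1}.
Test 2 (in0=1, in1=0, in2=1): fault-free M1=1, M2=1, M3=1, M4=0 → 0; observed 0. Eliminates M4 stuck-at-1.
Only M2 stuck-at-0 is consistent with every test.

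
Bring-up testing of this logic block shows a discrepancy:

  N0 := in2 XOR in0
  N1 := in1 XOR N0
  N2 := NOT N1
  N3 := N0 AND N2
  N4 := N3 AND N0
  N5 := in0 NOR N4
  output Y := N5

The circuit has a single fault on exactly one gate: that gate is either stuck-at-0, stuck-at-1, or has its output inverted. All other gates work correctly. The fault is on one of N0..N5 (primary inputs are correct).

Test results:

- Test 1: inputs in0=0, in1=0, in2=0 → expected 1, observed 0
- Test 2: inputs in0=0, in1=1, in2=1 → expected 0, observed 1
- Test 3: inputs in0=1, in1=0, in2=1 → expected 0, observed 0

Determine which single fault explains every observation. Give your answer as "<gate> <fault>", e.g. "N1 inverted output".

N4 inverted output

Fault-free values for test 1 (in0=0, in1=0, in2=0): N0=0, N1=0, N2=1, N3=0, N4=0, N5=1, giving Y=1. Observed 0.
Test 1: faults giving observed 0 are {N4 stuck-at-1, N4 inverted output, N5 stuck-at-0, N5 inverted output}.
Test 2 (in0=0, in1=1, in2=1): fault-free N0=1, N1=0, N2=1, N3=1, N4=1, N5=0 → 0; observed 1. Eliminates N4 stuck-at-1, N5 stuck-at-0.
Test 3 (in0=1, in1=0, in2=1): fault-free N0=0, N1=0, N2=1, N3=0, N4=0, N5=0 → 0; observed 0. Eliminates N5 inverted output.
Only N4 inverted output is consistent with every test.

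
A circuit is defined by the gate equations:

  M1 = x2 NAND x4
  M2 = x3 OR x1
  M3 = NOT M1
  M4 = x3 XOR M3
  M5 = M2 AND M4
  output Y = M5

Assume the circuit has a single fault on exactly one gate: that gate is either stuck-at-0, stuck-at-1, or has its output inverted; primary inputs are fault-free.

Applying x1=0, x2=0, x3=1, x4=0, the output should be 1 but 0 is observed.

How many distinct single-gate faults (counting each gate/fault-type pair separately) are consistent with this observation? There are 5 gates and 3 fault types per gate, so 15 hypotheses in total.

Fault-free: M1=1, M2=1, M3=0, M4=1, M5=1 → 1. Observed 0.
  M1: stuck-at-0, inverted output ✓; others ✗
  M2: stuck-at-0, inverted output ✓; others ✗
  M3: stuck-at-1, inverted output ✓; others ✗
  M4: stuck-at-0, inverted output ✓; others ✗
  M5: stuck-at-0, inverted output ✓; others ✗
Consistent faults: {M1 stuck-at-0, M1 inverted output, M2 stuck-at-0, M2 inverted output, M3 stuck-at-1, M3 inverted output, M4 stuck-at-0, M4 inverted output, M5 stuck-at-0, M5 inverted output} — 10 in all.

10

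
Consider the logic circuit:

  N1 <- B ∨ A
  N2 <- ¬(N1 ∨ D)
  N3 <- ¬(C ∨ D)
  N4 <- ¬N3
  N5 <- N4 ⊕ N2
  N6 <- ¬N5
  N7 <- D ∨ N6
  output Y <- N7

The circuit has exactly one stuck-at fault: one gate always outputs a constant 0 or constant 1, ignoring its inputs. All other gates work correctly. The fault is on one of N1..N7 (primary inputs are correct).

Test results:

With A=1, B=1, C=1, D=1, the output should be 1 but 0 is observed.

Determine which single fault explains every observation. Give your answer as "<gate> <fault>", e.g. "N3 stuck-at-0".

N7 stuck-at-0

Fault-free values for test 1 (A=1, B=1, C=1, D=1): N1=1, N2=0, N3=0, N4=1, N5=1, N6=0, N7=1, giving Y=1. Observed 0.
Test 1: faults giving observed 0 are {N7 stuck-at-0}.
Only N7 stuck-at-0 is consistent with every test.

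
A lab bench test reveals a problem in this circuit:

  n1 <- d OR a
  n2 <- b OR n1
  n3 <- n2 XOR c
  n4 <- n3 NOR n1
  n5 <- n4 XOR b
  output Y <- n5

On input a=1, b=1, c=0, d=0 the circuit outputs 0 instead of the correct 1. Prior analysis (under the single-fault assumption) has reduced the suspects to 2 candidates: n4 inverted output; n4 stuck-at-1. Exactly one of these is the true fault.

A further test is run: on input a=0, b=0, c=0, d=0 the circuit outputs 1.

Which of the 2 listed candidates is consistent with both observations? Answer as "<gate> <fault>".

n4 stuck-at-1

Evaluate each candidate on input a=0, b=0, c=0, d=0:
  n4 inverted output: n1=0, n2=0, n3=0, n4=0 [inverted output], n5=0 → 0 — eliminated
  n4 stuck-at-1: n1=0, n2=0, n3=0, n4=1 [stuck-at-1], n5=1 → 1 — matches
Only n4 stuck-at-1 reproduces the observed 1.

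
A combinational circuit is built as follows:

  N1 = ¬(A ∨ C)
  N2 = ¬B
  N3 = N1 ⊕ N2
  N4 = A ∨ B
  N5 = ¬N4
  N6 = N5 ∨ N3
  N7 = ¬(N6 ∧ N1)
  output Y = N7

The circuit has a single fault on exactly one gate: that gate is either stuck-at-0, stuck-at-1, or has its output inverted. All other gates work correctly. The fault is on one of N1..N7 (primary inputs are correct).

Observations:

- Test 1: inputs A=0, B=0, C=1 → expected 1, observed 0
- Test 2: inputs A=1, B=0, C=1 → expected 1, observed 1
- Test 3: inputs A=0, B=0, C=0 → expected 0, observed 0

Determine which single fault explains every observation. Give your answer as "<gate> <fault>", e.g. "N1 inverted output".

N1 stuck-at-1

Fault-free values for test 1 (A=0, B=0, C=1): N1=0, N2=1, N3=1, N4=0, N5=1, N6=1, N7=1, giving Y=1. Observed 0.
Test 1: faults giving observed 0 are {N1 stuck-at-1, N1 inverted output, N7 stuck-at-0, N7 inverted output}.
Test 2 (A=1, B=0, C=1): fault-free N1=0, N2=1, N3=1, N4=1, N5=0, N6=1, N7=1 → 1; observed 1. Eliminates N7 stuck-at-0, N7 inverted output.
Test 3 (A=0, B=0, C=0): fault-free N1=1, N2=1, N3=0, N4=0, N5=1, N6=1, N7=0 → 0; observed 0. Eliminates N1 inverted output.
Only N1 stuck-at-1 is consistent with every test.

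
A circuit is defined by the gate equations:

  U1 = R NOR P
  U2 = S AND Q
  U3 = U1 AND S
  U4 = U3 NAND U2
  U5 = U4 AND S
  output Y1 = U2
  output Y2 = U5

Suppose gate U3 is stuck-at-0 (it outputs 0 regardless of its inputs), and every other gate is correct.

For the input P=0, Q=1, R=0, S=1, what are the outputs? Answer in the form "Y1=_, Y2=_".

Propagate with U3 forced: U1=1, U2=1, U3=0 [stuck-at-0], U4=1, U5=1.
So the outputs are Y1=1, Y2=1. (Without the fault they would be Y1=1, Y2=0.)

Y1=1, Y2=1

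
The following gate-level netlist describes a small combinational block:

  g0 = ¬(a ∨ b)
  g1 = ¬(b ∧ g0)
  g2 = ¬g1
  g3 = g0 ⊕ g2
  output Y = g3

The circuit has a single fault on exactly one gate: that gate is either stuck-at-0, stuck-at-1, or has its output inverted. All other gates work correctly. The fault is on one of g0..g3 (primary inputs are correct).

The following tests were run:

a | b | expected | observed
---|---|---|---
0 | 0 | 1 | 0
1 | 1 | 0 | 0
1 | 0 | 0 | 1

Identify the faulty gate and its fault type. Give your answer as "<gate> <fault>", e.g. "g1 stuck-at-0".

Fault-free values for test 1 (a=0, b=0): g0=1, g1=1, g2=0, g3=1, giving Y=1. Observed 0.
Test 1: faults giving observed 0 are {g0 stuck-at-0, g0 inverted output, g1 stuck-at-0, g1 inverted output, g2 stuck-at-1, g2 inverted output, g3 stuck-at-0, g3 inverted output}.
Test 2 (a=1, b=1): fault-free g0=0, g1=1, g2=0, g3=0 → 0; observed 0. Eliminates g1 stuck-at-0, g1 inverted output, g2 stuck-at-1, g2 inverted output, g3 inverted output.
Test 3 (a=1, b=0): fault-free g0=0, g1=1, g2=0, g3=0 → 0; observed 1. Eliminates g0 stuck-at-0, g3 stuck-at-0.
Only g0 inverted output is consistent with every test.

g0 inverted output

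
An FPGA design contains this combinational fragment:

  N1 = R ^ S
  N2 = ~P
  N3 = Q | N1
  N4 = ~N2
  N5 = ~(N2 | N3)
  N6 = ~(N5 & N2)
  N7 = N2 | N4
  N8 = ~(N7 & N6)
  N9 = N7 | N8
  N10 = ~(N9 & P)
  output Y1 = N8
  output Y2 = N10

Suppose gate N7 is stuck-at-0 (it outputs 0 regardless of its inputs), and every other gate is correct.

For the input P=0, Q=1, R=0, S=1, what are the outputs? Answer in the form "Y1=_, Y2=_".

Y1=1, Y2=1

Propagate with N7 forced: N1=1, N2=1, N3=1, N4=0, N5=0, N6=1, N7=0 [stuck-at-0], N8=1, N9=1, N10=1.
So the outputs are Y1=1, Y2=1. (Without the fault they would be Y1=0, Y2=1.)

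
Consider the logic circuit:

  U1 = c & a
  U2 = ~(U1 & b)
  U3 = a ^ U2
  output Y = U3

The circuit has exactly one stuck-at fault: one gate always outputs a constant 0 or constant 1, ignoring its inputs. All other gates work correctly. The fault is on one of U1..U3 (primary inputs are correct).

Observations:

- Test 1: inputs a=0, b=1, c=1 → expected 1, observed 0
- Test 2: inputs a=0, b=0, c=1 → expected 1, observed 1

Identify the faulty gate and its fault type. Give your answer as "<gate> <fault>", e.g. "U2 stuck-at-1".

U1 stuck-at-1

Fault-free values for test 1 (a=0, b=1, c=1): U1=0, U2=1, U3=1, giving Y=1. Observed 0.
Test 1: faults giving observed 0 are {U1 stuck-at-1, U2 stuck-at-0, U3 stuck-at-0}.
Test 2 (a=0, b=0, c=1): fault-free U1=0, U2=1, U3=1 → 1; observed 1. Eliminates U2 stuck-at-0, U3 stuck-at-0.
Only U1 stuck-at-1 is consistent with every test.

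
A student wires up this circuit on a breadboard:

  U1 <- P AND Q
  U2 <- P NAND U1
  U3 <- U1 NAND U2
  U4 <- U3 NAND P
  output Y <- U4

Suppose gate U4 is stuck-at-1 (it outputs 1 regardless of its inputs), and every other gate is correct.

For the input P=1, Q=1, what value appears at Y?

1

Propagate with U4 forced: U1=1, U2=0, U3=1, U4=1 [stuck-at-1].
So Y = 1. (Without the fault it would be 0.)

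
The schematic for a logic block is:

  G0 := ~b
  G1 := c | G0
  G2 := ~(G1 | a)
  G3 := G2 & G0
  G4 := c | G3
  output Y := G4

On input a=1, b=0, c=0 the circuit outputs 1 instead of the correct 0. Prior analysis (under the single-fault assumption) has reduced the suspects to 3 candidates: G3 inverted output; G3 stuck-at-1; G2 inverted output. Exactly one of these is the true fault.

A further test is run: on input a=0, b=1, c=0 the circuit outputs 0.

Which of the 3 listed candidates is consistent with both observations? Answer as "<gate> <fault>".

G2 inverted output

Evaluate each candidate on input a=0, b=1, c=0:
  G3 inverted output: G0=0, G1=0, G2=1, G3=1 [inverted output], G4=1 → 1 — eliminated
  G3 stuck-at-1: G0=0, G1=0, G2=1, G3=1 [stuck-at-1], G4=1 → 1 — eliminated
  G2 inverted output: G0=0, G1=0, G2=0 [inverted output], G3=0, G4=0 → 0 — matches
Only G2 inverted output reproduces the observed 0.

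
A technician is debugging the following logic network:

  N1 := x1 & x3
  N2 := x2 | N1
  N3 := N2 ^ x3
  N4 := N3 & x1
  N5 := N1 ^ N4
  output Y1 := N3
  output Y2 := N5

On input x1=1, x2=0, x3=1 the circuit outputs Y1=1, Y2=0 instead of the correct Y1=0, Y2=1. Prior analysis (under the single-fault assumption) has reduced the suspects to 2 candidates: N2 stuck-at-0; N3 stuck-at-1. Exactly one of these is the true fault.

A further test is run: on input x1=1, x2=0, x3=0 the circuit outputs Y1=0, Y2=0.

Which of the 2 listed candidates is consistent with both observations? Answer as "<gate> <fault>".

N2 stuck-at-0

Evaluate each candidate on input x1=1, x2=0, x3=0:
  N2 stuck-at-0: N1=0, N2=0 [stuck-at-0], N3=0, N4=0, N5=0 → Y1=0, Y2=0 — matches
  N3 stuck-at-1: N1=0, N2=0, N3=1 [stuck-at-1], N4=1, N5=1 → Y1=1, Y2=1 — eliminated
Only N2 stuck-at-0 reproduces the observed Y1=0, Y2=0.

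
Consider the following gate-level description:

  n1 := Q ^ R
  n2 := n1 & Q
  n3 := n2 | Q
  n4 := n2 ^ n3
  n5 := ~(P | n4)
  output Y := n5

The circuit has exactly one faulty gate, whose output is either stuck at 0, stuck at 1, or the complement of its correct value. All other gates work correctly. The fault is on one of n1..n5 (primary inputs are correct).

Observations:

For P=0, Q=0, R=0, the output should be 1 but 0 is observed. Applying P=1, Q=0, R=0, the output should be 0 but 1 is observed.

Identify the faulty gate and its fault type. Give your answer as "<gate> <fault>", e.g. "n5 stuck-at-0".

Fault-free values for test 1 (P=0, Q=0, R=0): n1=0, n2=0, n3=0, n4=0, n5=1, giving Y=1. Observed 0.
Test 1: faults giving observed 0 are {n3 stuck-at-1, n3 inverted output, n4 stuck-at-1, n4 inverted output, n5 stuck-at-0, n5 inverted output}.
Test 2 (P=1, Q=0, R=0): fault-free n1=0, n2=0, n3=0, n4=0, n5=0 → 0; observed 1. Eliminates n3 stuck-at-1, n3 inverted output, n4 stuck-at-1, n4 inverted output, n5 stuck-at-0.
Only n5 inverted output is consistent with every test.

n5 inverted output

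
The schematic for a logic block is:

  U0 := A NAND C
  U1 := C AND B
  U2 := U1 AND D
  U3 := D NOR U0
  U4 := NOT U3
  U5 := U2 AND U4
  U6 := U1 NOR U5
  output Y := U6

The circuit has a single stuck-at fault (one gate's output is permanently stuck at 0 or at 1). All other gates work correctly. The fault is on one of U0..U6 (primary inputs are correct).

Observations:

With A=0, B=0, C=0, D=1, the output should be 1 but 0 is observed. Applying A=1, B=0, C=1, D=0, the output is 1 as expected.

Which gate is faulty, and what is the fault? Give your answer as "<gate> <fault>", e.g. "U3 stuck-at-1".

U2 stuck-at-1

Fault-free values for test 1 (A=0, B=0, C=0, D=1): U0=1, U1=0, U2=0, U3=0, U4=1, U5=0, U6=1, giving Y=1. Observed 0.
Test 1: faults giving observed 0 are {U1 stuck-at-1, U2 stuck-at-1, U5 stuck-at-1, U6 stuck-at-0}.
Test 2 (A=1, B=0, C=1, D=0): fault-free U0=0, U1=0, U2=0, U3=1, U4=0, U5=0, U6=1 → 1; observed 1. Eliminates U1 stuck-at-1, U5 stuck-at-1, U6 stuck-at-0.
Only U2 stuck-at-1 is consistent with every test.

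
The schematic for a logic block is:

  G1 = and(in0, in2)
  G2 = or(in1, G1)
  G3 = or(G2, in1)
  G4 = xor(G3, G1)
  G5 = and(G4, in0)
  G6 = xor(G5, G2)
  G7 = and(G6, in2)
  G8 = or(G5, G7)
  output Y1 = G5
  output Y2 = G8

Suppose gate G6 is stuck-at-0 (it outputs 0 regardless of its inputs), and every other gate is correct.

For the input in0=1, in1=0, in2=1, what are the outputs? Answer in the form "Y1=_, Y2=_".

Y1=0, Y2=0

Propagate with G6 forced: G1=1, G2=1, G3=1, G4=0, G5=0, G6=0 [stuck-at-0], G7=0, G8=0.
So the outputs are Y1=0, Y2=0. (Without the fault they would be Y1=0, Y2=1.)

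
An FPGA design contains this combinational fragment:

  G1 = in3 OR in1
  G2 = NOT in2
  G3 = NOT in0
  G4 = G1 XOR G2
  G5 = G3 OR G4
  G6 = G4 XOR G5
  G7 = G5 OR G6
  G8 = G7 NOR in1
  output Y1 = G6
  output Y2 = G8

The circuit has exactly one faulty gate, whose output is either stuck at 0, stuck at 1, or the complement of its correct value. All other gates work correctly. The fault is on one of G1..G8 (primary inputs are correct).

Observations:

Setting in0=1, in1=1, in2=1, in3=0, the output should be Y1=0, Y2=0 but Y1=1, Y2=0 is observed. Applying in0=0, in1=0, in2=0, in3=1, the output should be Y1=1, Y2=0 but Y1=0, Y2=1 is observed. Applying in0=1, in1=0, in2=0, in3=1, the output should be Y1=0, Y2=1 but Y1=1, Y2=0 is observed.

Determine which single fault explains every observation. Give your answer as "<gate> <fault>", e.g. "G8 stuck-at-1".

G5 inverted output

Fault-free values for test 1 (in0=1, in1=1, in2=1, in3=0): G1=1, G2=0, G3=0, G4=1, G5=1, G6=0, G7=1, G8=0, giving Y1=0, Y2=0. Observed Y1=1, Y2=0.
Test 1: faults giving observed Y1=1, Y2=0 are {G5 stuck-at-0, G5 inverted output, G6 stuck-at-1, G6 inverted output}.
Test 2 (in0=0, in1=0, in2=0, in3=1): fault-free G1=1, G2=1, G3=1, G4=0, G5=1, G6=1, G7=1, G8=0 → Y1=1, Y2=0; observed Y1=0, Y2=1. Eliminates G6 stuck-at-1, G6 inverted output.
Test 3 (in0=1, in1=0, in2=0, in3=1): fault-free G1=1, G2=1, G3=0, G4=0, G5=0, G6=0, G7=0, G8=1 → Y1=0, Y2=1; observed Y1=1, Y2=0. Eliminates G5 stuck-at-0.
Only G5 inverted output is consistent with every test.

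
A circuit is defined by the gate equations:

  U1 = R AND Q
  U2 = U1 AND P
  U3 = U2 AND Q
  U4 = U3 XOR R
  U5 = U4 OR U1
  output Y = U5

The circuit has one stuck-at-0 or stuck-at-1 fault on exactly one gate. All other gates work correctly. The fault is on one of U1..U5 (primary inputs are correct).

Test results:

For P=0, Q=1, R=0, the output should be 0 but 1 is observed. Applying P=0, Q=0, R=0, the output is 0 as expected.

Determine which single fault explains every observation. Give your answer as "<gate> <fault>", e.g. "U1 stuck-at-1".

Fault-free values for test 1 (P=0, Q=1, R=0): U1=0, U2=0, U3=0, U4=0, U5=0, giving Y=0. Observed 1.
Test 1: faults giving observed 1 are {U1 stuck-at-1, U2 stuck-at-1, U3 stuck-at-1, U4 stuck-at-1, U5 stuck-at-1}.
Test 2 (P=0, Q=0, R=0): fault-free U1=0, U2=0, U3=0, U4=0, U5=0 → 0; observed 0. Eliminates U1 stuck-at-1, U3 stuck-at-1, U4 stuck-at-1, U5 stuck-at-1.
Only U2 stuck-at-1 is consistent with every test.

U2 stuck-at-1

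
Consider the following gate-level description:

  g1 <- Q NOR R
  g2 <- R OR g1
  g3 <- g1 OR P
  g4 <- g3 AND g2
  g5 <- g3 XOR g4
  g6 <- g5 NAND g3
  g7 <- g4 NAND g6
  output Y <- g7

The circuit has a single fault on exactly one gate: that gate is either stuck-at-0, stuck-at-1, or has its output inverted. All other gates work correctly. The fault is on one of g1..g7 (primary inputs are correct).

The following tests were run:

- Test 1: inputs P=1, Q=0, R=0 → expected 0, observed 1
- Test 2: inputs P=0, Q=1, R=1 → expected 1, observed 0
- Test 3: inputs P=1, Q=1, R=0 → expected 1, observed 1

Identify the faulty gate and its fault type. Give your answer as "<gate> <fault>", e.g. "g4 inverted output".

g3 inverted output

Fault-free values for test 1 (P=1, Q=0, R=0): g1=1, g2=1, g3=1, g4=1, g5=0, g6=1, g7=0, giving Y=0. Observed 1.
Test 1: faults giving observed 1 are {g1 stuck-at-0, g1 inverted output, g2 stuck-at-0, g2 inverted output, g3 stuck-at-0, g3 inverted output, g4 stuck-at-0, g4 inverted output, g5 stuck-at-1, g5 inverted output, g6 stuck-at-0, g6 inverted output, g7 stuck-at-1, g7 inverted output}.
Test 2 (P=0, Q=1, R=1): fault-free g1=0, g2=1, g3=0, g4=0, g5=0, g6=1, g7=1 → 1; observed 0. Eliminates g1 stuck-at-0, g2 stuck-at-0, g2 inverted output, g3 stuck-at-0, g4 stuck-at-0, g5 stuck-at-1, g5 inverted output, g6 stuck-at-0, g6 inverted output, g7 stuck-at-1.
Test 3 (P=1, Q=1, R=0): fault-free g1=0, g2=0, g3=1, g4=0, g5=1, g6=0, g7=1 → 1; observed 1. Eliminates g1 inverted output, g4 inverted output, g7 inverted output.
Only g3 inverted output is consistent with every test.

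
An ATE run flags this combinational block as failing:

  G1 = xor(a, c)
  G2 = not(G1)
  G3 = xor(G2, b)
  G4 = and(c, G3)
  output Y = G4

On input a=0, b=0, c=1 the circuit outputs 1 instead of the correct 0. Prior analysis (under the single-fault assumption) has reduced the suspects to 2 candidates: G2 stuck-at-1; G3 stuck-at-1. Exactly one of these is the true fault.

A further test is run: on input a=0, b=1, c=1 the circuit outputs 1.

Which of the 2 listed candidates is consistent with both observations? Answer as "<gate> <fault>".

G3 stuck-at-1

Evaluate each candidate on input a=0, b=1, c=1:
  G2 stuck-at-1: G1=1, G2=1 [stuck-at-1], G3=0, G4=0 → 0 — eliminated
  G3 stuck-at-1: G1=1, G2=0, G3=1 [stuck-at-1], G4=1 → 1 — matches
Only G3 stuck-at-1 reproduces the observed 1.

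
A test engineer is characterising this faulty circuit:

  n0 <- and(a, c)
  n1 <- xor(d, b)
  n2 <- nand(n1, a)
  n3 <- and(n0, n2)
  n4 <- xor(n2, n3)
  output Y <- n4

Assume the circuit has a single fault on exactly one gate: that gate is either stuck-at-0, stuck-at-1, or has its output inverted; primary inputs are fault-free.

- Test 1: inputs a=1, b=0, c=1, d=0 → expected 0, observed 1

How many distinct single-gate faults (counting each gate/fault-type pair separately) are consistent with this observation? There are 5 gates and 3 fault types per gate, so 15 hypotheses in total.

6

Fault-free: n0=1, n1=0, n2=1, n3=1, n4=0 → 0. Observed 1.
  n0: stuck-at-0, inverted output ✓; others ✗
  n1: none of the 3 fault types match ✗
  n2: none of the 3 fault types match ✗
  n3: stuck-at-0, inverted output ✓; others ✗
  n4: stuck-at-1, inverted output ✓; others ✗
Consistent faults: {n0 stuck-at-0, n0 inverted output, n3 stuck-at-0, n3 inverted output, n4 stuck-at-1, n4 inverted output} — 6 in all.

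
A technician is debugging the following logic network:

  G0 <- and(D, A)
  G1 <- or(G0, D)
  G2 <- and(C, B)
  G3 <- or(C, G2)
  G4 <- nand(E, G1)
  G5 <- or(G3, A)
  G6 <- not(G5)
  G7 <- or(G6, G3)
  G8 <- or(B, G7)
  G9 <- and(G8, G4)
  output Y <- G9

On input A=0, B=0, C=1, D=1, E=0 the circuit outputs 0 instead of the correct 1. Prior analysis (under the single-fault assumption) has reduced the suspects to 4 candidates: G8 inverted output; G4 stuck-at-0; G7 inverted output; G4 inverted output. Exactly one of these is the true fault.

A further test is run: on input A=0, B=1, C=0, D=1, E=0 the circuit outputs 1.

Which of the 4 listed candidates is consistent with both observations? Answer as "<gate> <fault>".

G7 inverted output

Evaluate each candidate on input A=0, B=1, C=0, D=1, E=0:
  G8 inverted output: G0=0, G1=1, G2=0, G3=0, G4=1, G5=0, G6=1, G7=1, G8=0 [inverted output], G9=0 → 0 — eliminated
  G4 stuck-at-0: G0=0, G1=1, G2=0, G3=0, G4=0 [stuck-at-0], G5=0, G6=1, G7=1, G8=1, G9=0 → 0 — eliminated
  G7 inverted output: G0=0, G1=1, G2=0, G3=0, G4=1, G5=0, G6=1, G7=0 [inverted output], G8=1, G9=1 → 1 — matches
  G4 inverted output: G0=0, G1=1, G2=0, G3=0, G4=0 [inverted output], G5=0, G6=1, G7=1, G8=1, G9=0 → 0 — eliminated
Only G7 inverted output reproduces the observed 1.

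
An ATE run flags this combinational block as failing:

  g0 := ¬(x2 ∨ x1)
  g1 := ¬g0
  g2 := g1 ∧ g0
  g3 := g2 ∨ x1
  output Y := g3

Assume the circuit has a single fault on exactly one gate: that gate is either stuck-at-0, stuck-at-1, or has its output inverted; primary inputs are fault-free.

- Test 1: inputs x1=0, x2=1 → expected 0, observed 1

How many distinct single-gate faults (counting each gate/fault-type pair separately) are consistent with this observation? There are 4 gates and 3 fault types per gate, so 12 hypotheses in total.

4

Fault-free: g0=0, g1=1, g2=0, g3=0 → 0. Observed 1.
  g0 stuck-at-0: output 0 ✗
  g0 stuck-at-1: output 0 ✗
  g0 inverted output: output 0 ✗
  g1 stuck-at-0: output 0 ✗
  g1 stuck-at-1: output 0 ✗
  g1 inverted output: output 0 ✗
  g2 stuck-at-0: output 0 ✗
  g2 stuck-at-1: output 1 ✓
  g2 inverted output: output 1 ✓
  g3 stuck-at-0: output 0 ✗
  g3 stuck-at-1: output 1 ✓
  g3 inverted output: output 1 ✓
Consistent faults: {g2 stuck-at-1, g2 inverted output, g3 stuck-at-1, g3 inverted output} — 4 in all.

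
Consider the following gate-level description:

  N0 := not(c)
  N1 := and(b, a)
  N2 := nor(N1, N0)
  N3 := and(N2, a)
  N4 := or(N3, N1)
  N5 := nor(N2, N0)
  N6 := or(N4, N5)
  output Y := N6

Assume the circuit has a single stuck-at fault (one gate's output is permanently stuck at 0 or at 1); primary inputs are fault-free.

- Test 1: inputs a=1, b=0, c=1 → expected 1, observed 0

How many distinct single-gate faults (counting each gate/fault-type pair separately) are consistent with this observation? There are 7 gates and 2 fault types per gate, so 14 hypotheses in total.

Fault-free: N0=0, N1=0, N2=1, N3=1, N4=1, N5=0, N6=1 → 1. Observed 0.
  N0 stuck-at-0: output 1 ✗
  N0 stuck-at-1: output 0 ✓
  N1 stuck-at-0: output 1 ✗
  N1 stuck-at-1: output 1 ✗
  N2 stuck-at-0: output 1 ✗
  N2 stuck-at-1: output 1 ✗
  N3 stuck-at-0: output 0 ✓
  N3 stuck-at-1: output 1 ✗
  N4 stuck-at-0: output 0 ✓
  N4 stuck-at-1: output 1 ✗
  N5 stuck-at-0: output 1 ✗
  N5 stuck-at-1: output 1 ✗
  N6 stuck-at-0: output 0 ✓
  N6 stuck-at-1: output 1 ✗
Consistent faults: {N0 stuck-at-1, N3 stuck-at-0, N4 stuck-at-0, N6 stuck-at-0} — 4 in all.

4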